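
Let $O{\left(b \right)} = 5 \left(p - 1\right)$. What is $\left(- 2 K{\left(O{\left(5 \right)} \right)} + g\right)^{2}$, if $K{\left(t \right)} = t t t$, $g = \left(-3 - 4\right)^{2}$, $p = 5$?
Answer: $254434401$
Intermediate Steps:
$g = 49$ ($g = \left(-7\right)^{2} = 49$)
$O{\left(b \right)} = 20$ ($O{\left(b \right)} = 5 \left(5 - 1\right) = 5 \cdot 4 = 20$)
$K{\left(t \right)} = t^{3}$ ($K{\left(t \right)} = t^{2} t = t^{3}$)
$\left(- 2 K{\left(O{\left(5 \right)} \right)} + g\right)^{2} = \left(- 2 \cdot 20^{3} + 49\right)^{2} = \left(\left(-2\right) 8000 + 49\right)^{2} = \left(-16000 + 49\right)^{2} = \left(-15951\right)^{2} = 254434401$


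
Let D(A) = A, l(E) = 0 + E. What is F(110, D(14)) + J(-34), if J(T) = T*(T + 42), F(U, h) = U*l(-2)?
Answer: -492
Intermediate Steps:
l(E) = E
F(U, h) = -2*U (F(U, h) = U*(-2) = -2*U)
J(T) = T*(42 + T)
F(110, D(14)) + J(-34) = -2*110 - 34*(42 - 34) = -220 - 34*8 = -220 - 272 = -492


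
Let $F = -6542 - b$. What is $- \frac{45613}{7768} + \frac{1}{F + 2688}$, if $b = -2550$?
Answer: $- \frac{3717945}{633092} \approx -5.8727$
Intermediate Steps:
$F = -3992$ ($F = -6542 - -2550 = -6542 + 2550 = -3992$)
$- \frac{45613}{7768} + \frac{1}{F + 2688} = - \frac{45613}{7768} + \frac{1}{-3992 + 2688} = \left(-45613\right) \frac{1}{7768} + \frac{1}{-1304} = - \frac{45613}{7768} - \frac{1}{1304} = - \frac{3717945}{633092}$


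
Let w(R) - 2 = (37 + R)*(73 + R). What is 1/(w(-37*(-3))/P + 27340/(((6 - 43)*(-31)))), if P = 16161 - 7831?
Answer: 281015/7617047 ≈ 0.036893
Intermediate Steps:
P = 8330
w(R) = 2 + (37 + R)*(73 + R)
1/(w(-37*(-3))/P + 27340/(((6 - 43)*(-31)))) = 1/((2703 + (-37*(-3))² + 110*(-37*(-3)))/8330 + 27340/(((6 - 43)*(-31)))) = 1/((2703 + 111² + 110*111)*(1/8330) + 27340/((-37*(-31)))) = 1/((2703 + 12321 + 12210)*(1/8330) + 27340/1147) = 1/(27234*(1/8330) + 27340*(1/1147)) = 1/(801/245 + 27340/1147) = 1/(7617047/281015) = 281015/7617047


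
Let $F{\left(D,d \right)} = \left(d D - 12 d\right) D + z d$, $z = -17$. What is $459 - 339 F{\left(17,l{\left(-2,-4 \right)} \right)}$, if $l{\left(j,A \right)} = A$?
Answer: $92667$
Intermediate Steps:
$F{\left(D,d \right)} = - 17 d + D \left(- 12 d + D d\right)$ ($F{\left(D,d \right)} = \left(d D - 12 d\right) D - 17 d = \left(D d - 12 d\right) D - 17 d = \left(- 12 d + D d\right) D - 17 d = D \left(- 12 d + D d\right) - 17 d = - 17 d + D \left(- 12 d + D d\right)$)
$459 - 339 F{\left(17,l{\left(-2,-4 \right)} \right)} = 459 - 339 \left(- 4 \left(-17 + 17^{2} - 204\right)\right) = 459 - 339 \left(- 4 \left(-17 + 289 - 204\right)\right) = 459 - 339 \left(\left(-4\right) 68\right) = 459 - -92208 = 459 + 92208 = 92667$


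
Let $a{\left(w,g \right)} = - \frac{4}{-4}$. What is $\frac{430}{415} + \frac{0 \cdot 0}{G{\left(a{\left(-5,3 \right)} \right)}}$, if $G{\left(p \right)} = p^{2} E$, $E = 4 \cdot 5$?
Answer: $\frac{86}{83} \approx 1.0361$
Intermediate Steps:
$a{\left(w,g \right)} = 1$ ($a{\left(w,g \right)} = \left(-4\right) \left(- \frac{1}{4}\right) = 1$)
$E = 20$
$G{\left(p \right)} = 20 p^{2}$ ($G{\left(p \right)} = p^{2} \cdot 20 = 20 p^{2}$)
$\frac{430}{415} + \frac{0 \cdot 0}{G{\left(a{\left(-5,3 \right)} \right)}} = \frac{430}{415} + \frac{0 \cdot 0}{20 \cdot 1^{2}} = 430 \cdot \frac{1}{415} + \frac{0}{20 \cdot 1} = \frac{86}{83} + \frac{0}{20} = \frac{86}{83} + 0 \cdot \frac{1}{20} = \frac{86}{83} + 0 = \frac{86}{83}$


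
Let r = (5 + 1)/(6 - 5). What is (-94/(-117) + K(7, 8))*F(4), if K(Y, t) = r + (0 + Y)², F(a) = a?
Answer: 26116/117 ≈ 223.21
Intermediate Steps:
r = 6 (r = 6/1 = 6*1 = 6)
K(Y, t) = 6 + Y² (K(Y, t) = 6 + (0 + Y)² = 6 + Y²)
(-94/(-117) + K(7, 8))*F(4) = (-94/(-117) + (6 + 7²))*4 = (-94*(-1/117) + (6 + 49))*4 = (94/117 + 55)*4 = (6529/117)*4 = 26116/117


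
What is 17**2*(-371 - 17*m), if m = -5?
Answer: -82654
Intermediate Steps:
17**2*(-371 - 17*m) = 17**2*(-371 - 17*(-5)) = 289*(-371 + 85) = 289*(-286) = -82654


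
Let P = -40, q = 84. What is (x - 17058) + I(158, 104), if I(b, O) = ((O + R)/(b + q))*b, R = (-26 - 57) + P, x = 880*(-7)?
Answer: -2810879/121 ≈ -23230.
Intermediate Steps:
x = -6160
R = -123 (R = (-26 - 57) - 40 = -83 - 40 = -123)
I(b, O) = b*(-123 + O)/(84 + b) (I(b, O) = ((O - 123)/(b + 84))*b = ((-123 + O)/(84 + b))*b = b*(-123 + O)/(84 + b))
(x - 17058) + I(158, 104) = (-6160 - 17058) + 158*(-123 + 104)/(84 + 158) = -23218 + 158*(-19)/242 = -23218 + 158*(1/242)*(-19) = -23218 - 1501/121 = -2810879/121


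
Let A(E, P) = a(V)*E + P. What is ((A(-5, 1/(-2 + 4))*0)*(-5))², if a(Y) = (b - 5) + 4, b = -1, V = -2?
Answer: 0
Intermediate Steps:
a(Y) = -2 (a(Y) = (-1 - 5) + 4 = -6 + 4 = -2)
A(E, P) = P - 2*E (A(E, P) = -2*E + P = P - 2*E)
((A(-5, 1/(-2 + 4))*0)*(-5))² = (((1/(-2 + 4) - 2*(-5))*0)*(-5))² = (((1/2 + 10)*0)*(-5))² = (((½ + 10)*0)*(-5))² = (((21/2)*0)*(-5))² = (0*(-5))² = 0² = 0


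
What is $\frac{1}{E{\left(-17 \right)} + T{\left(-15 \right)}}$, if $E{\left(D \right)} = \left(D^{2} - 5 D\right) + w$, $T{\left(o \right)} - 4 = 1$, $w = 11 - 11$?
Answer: $\frac{1}{379} \approx 0.0026385$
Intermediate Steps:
$w = 0$
$T{\left(o \right)} = 5$ ($T{\left(o \right)} = 4 + 1 = 5$)
$E{\left(D \right)} = D^{2} - 5 D$ ($E{\left(D \right)} = \left(D^{2} - 5 D\right) + 0 = D^{2} - 5 D$)
$\frac{1}{E{\left(-17 \right)} + T{\left(-15 \right)}} = \frac{1}{- 17 \left(-5 - 17\right) + 5} = \frac{1}{\left(-17\right) \left(-22\right) + 5} = \frac{1}{374 + 5} = \frac{1}{379}$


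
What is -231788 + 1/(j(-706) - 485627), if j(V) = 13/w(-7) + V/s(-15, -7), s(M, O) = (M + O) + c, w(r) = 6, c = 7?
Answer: -3376532981434/14567333 ≈ -2.3179e+5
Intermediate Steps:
s(M, O) = 7 + M + O (s(M, O) = (M + O) + 7 = 7 + M + O)
j(V) = 13/6 - V/15 (j(V) = 13/6 + V/(7 - 15 - 7) = 13*(⅙) + V/(-15) = 13/6 + V*(-1/15) = 13/6 - V/15)
-231788 + 1/(j(-706) - 485627) = -231788 + 1/((13/6 - 1/15*(-706)) - 485627) = -231788 + 1/((13/6 + 706/15) - 485627) = -231788 + 1/(1477/30 - 485627) = -231788 + 1/(-14567333/30) = -231788 - 30/14567333 = -3376532981434/14567333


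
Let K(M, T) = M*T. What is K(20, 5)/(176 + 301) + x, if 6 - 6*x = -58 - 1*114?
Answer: 14251/477 ≈ 29.876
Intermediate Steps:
x = 89/3 (x = 1 - (-58 - 1*114)/6 = 1 - (-58 - 114)/6 = 1 - ⅙*(-172) = 1 + 86/3 = 89/3 ≈ 29.667)
K(20, 5)/(176 + 301) + x = (20*5)/(176 + 301) + 89/3 = 100/477 + 89/3 = 14251/477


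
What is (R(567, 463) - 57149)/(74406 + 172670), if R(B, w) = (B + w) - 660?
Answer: -56779/247076 ≈ -0.22980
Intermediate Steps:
R(B, w) = -660 + B + w
(R(567, 463) - 57149)/(74406 + 172670) = ((-660 + 567 + 463) - 57149)/(74406 + 172670) = (370 - 57149)/247076 = -56779*1/247076 = -56779/247076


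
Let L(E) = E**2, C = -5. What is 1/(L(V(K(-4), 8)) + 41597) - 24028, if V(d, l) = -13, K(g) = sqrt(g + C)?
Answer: -1003553447/41766 ≈ -24028.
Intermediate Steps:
K(g) = sqrt(-5 + g) (K(g) = sqrt(g - 5) = sqrt(-5 + g))
1/(L(V(K(-4), 8)) + 41597) - 24028 = 1/((-13)**2 + 41597) - 24028 = 1/(169 + 41597) - 24028 = 1/41766 - 24028 = -1003553447/41766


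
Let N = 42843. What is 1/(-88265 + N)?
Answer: -1/45422 ≈ -2.2016e-5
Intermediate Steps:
1/(-88265 + N) = 1/(-88265 + 42843) = 1/(-45422) = -1/45422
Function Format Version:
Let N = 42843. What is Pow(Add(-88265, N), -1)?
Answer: Rational(-1, 45422) ≈ -2.2016e-5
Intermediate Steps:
Pow(Add(-88265, N), -1) = Pow(Add(-88265, 42843), -1) = Pow(-45422, -1) = Rational(-1, 45422)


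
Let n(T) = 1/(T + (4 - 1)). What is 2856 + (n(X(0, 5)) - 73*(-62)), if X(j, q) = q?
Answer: 59057/8 ≈ 7382.1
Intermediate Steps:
n(T) = 1/(3 + T) (n(T) = 1/(T + 3) = 1/(3 + T))
2856 + (n(X(0, 5)) - 73*(-62)) = 2856 + (1/(3 + 5) - 73*(-62)) = 2856 + (1/8 + 4526) = 2856 + (⅛ + 4526) = 2856 + 36209/8 = 59057/8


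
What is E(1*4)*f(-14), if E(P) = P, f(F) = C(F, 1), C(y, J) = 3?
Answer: 12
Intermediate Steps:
f(F) = 3
E(1*4)*f(-14) = (1*4)*3 = 4*3 = 12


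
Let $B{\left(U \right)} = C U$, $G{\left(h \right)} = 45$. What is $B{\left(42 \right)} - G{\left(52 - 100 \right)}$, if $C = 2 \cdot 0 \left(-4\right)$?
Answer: $-45$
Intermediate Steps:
$C = 0$ ($C = 0 \left(-4\right) = 0$)
$B{\left(U \right)} = 0$ ($B{\left(U \right)} = 0 U = 0$)
$B{\left(42 \right)} - G{\left(52 - 100 \right)} = 0 - 45 = -45$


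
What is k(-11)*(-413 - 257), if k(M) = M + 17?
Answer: -4020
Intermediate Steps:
k(M) = 17 + M
k(-11)*(-413 - 257) = (17 - 11)*(-413 - 257) = 6*(-670) = -4020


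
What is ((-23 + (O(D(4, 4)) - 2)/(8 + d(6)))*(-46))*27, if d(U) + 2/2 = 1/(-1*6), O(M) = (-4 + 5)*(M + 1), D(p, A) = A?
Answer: 1148850/41 ≈ 28021.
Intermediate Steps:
O(M) = 1 + M (O(M) = 1*(1 + M) = 1 + M)
d(U) = -7/6 (d(U) = -1 + 1/(-1*6) = -1 + 1/(-6) = -1 - ⅙ = -7/6)
((-23 + (O(D(4, 4)) - 2)/(8 + d(6)))*(-46))*27 = ((-23 + ((1 + 4) - 2)/(8 - 7/6))*(-46))*27 = ((-23 + (5 - 2)/(41/6))*(-46))*27 = ((-23 + 3*(6/41))*(-46))*27 = ((-23 + 18/41)*(-46))*27 = -925/41*(-46)*27 = (42550/41)*27 = 1148850/41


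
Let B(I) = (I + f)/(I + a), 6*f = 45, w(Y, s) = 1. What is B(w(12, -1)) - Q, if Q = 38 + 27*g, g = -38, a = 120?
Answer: 239113/242 ≈ 988.07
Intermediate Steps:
f = 15/2 (f = (⅙)*45 = 15/2 ≈ 7.5000)
B(I) = (15/2 + I)/(120 + I) (B(I) = (I + 15/2)/(I + 120) = (15/2 + I)/(120 + I))
Q = -988 (Q = 38 + 27*(-38) = 38 - 1026 = -988)
B(w(12, -1)) - Q = (15/2 + 1)/(120 + 1) - 1*(-988) = (17/2)/121 + 988 = (1/121)*(17/2) + 988 = 17/242 + 988 = 239113/242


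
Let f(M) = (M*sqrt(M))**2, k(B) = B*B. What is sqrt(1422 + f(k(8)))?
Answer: sqrt(263566) ≈ 513.39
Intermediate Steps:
k(B) = B**2
f(M) = M**3 (f(M) = (M**(3/2))**2 = M**3)
sqrt(1422 + f(k(8))) = sqrt(1422 + (8**2)**3) = sqrt(1422 + 64**3) = sqrt(1422 + 262144) = sqrt(263566)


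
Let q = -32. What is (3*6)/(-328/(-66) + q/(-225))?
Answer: 22275/6326 ≈ 3.5212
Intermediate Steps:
(3*6)/(-328/(-66) + q/(-225)) = (3*6)/(-328/(-66) - 32/(-225)) = 18/(-328*(-1/66) - 32*(-1/225)) = 18/(164/33 + 32/225) = 18/(12652/2475) = 18*(2475/12652) = 22275/6326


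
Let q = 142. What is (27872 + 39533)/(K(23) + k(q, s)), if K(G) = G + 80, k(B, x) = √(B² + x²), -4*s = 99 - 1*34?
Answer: -1708976/2417 + 4148*√326849/2417 ≈ 274.09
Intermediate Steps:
s = -65/4 (s = -(99 - 1*34)/4 = -(99 - 34)/4 = -¼*65 = -65/4 ≈ -16.250)
K(G) = 80 + G
(27872 + 39533)/(K(23) + k(q, s)) = (27872 + 39533)/((80 + 23) + √(142² + (-65/4)²)) = 67405/(103 + √(20164 + 4225/16)) = 67405/(103 + √(326849/16)) = 67405/(103 + √326849/4)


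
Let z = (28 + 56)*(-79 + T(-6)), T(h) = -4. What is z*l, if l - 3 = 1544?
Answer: -10785684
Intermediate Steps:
l = 1547 (l = 3 + 1544 = 1547)
z = -6972 (z = (28 + 56)*(-79 - 4) = 84*(-83) = -6972)
z*l = -6972*1547 = -10785684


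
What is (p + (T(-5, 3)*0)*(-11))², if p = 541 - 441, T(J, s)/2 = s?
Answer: 10000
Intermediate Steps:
T(J, s) = 2*s
p = 100
(p + (T(-5, 3)*0)*(-11))² = (100 + ((2*3)*0)*(-11))² = (100 + (6*0)*(-11))² = (100 + 0*(-11))² = (100 + 0)² = 100² = 10000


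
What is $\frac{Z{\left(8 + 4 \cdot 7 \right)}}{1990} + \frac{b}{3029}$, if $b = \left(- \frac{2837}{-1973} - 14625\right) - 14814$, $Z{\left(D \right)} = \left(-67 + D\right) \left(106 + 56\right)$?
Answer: $- \frac{72796189337}{5946335915} \approx -12.242$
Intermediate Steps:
$Z{\left(D \right)} = -10854 + 162 D$ ($Z{\left(D \right)} = \left(-67 + D\right) 162 = -10854 + 162 D$)
$b = - \frac{58080310}{1973}$ ($b = \left(\left(-2837\right) \left(- \frac{1}{1973}\right) - 14625\right) - 14814 = \left(\frac{2837}{1973} - 14625\right) - 14814 = - \frac{28852288}{1973} - 14814 = - \frac{58080310}{1973} \approx -29438.0$)
$\frac{Z{\left(8 + 4 \cdot 7 \right)}}{1990} + \frac{b}{3029} = \frac{-10854 + 162 \left(8 + 4 \cdot 7\right)}{1990} - \frac{58080310}{1973 \cdot 3029} = \left(-10854 + 162 \left(8 + 28\right)\right) \frac{1}{1990} - \frac{58080310}{5976217} = \left(-10854 + 162 \cdot 36\right) \frac{1}{1990} - \frac{58080310}{5976217} = \left(-10854 + 5832\right) \frac{1}{1990} - \frac{58080310}{5976217} = \left(-5022\right) \frac{1}{1990} - \frac{58080310}{5976217} = - \frac{2511}{995} - \frac{58080310}{5976217} = - \frac{72796189337}{5946335915}$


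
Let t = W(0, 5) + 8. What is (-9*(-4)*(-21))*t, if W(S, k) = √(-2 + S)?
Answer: -6048 - 756*I*√2 ≈ -6048.0 - 1069.1*I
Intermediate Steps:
t = 8 + I*√2 (t = √(-2 + 0) + 8 = √(-2) + 8 = I*√2 + 8 = 8 + I*√2 ≈ 8.0 + 1.4142*I)
(-9*(-4)*(-21))*t = (-9*(-4)*(-21))*(8 + I*√2) = (36*(-21))*(8 + I*√2) = -756*(8 + I*√2) = -6048 - 756*I*√2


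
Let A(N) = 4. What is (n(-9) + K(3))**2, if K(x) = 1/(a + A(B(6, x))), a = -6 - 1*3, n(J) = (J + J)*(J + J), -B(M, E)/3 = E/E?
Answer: 2621161/25 ≈ 1.0485e+5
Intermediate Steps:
B(M, E) = -3 (B(M, E) = -3*E/E = -3*1 = -3)
n(J) = 4*J**2 (n(J) = (2*J)*(2*J) = 4*J**2)
a = -9 (a = -6 - 3 = -9)
K(x) = -1/5 (K(x) = 1/(-9 + 4) = 1/(-5) = -1/5)
(n(-9) + K(3))**2 = (4*(-9)**2 - 1/5)**2 = (4*81 - 1/5)**2 = (324 - 1/5)**2 = (1619/5)**2 = 2621161/25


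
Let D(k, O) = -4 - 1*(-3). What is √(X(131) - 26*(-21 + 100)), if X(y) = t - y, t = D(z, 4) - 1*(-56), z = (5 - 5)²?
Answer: I*√2130 ≈ 46.152*I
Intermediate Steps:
z = 0 (z = 0² = 0)
D(k, O) = -1 (D(k, O) = -4 + 3 = -1)
t = 55 (t = -1 - 1*(-56) = -1 + 56 = 55)
X(y) = 55 - y
√(X(131) - 26*(-21 + 100)) = √((55 - 1*131) - 26*(-21 + 100)) = √((55 - 131) - 26*79) = √(-76 - 2054) = √(-2130) = I*√2130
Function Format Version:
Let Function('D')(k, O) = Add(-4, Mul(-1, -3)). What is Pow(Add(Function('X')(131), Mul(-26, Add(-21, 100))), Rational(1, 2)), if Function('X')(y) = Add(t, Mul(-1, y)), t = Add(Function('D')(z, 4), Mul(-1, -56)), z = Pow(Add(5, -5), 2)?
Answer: Mul(I, Pow(2130, Rational(1, 2))) ≈ Mul(46.152, I)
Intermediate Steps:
z = 0 (z = Pow(0, 2) = 0)
Function('D')(k, O) = -1 (Function('D')(k, O) = Add(-4, 3) = -1)
t = 55 (t = Add(-1, Mul(-1, -56)) = Add(-1, 56) = 55)
Function('X')(y) = Add(55, Mul(-1, y))
Pow(Add(Function('X')(131), Mul(-26, Add(-21, 100))), Rational(1, 2)) = Pow(Add(Add(55, Mul(-1, 131)), Mul(-26, Add(-21, 100))), Rational(1, 2)) = Pow(Add(Add(55, -131), Mul(-26, 79)), Rational(1, 2)) = Pow(Add(-76, -2054), Rational(1, 2)) = Pow(-2130, Rational(1, 2)) = Mul(I, Pow(2130, Rational(1, 2)))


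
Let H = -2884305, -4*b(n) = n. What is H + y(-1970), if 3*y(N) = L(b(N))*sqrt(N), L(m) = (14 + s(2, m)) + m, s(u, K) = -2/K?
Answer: -2884305 + 332599*I*sqrt(1970)/1970 ≈ -2.8843e+6 + 7493.6*I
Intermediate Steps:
b(n) = -n/4
L(m) = 14 + m - 2/m (L(m) = (14 - 2/m) + m = 14 + m - 2/m)
y(N) = sqrt(N)*(14 + 8/N - N/4)/3 (y(N) = ((14 - N/4 - 2*(-4/N))*sqrt(N))/3 = ((14 - N/4 - (-8)/N)*sqrt(N))/3 = ((14 - N/4 + 8/N)*sqrt(N))/3 = ((14 + 8/N - N/4)*sqrt(N))/3 = (sqrt(N)*(14 + 8/N - N/4))/3 = sqrt(N)*(14 + 8/N - N/4)/3)
H + y(-1970) = -2884305 + (32 - 1*(-1970)*(-56 - 1970))/(12*sqrt(-1970)) = -2884305 + (-I*sqrt(1970)/1970)*(32 - 1*(-1970)*(-2026))/12 = -2884305 + (-I*sqrt(1970)/1970)*(32 - 3991220)/12 = -2884305 + (1/12)*(-I*sqrt(1970)/1970)*(-3991188) = -2884305 + 332599*I*sqrt(1970)/1970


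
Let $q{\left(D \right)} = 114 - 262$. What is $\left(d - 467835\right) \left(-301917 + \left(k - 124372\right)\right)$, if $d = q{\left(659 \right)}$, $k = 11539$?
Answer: $194095949250$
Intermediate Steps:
$q{\left(D \right)} = -148$ ($q{\left(D \right)} = 114 - 262 = -148$)
$d = -148$
$\left(d - 467835\right) \left(-301917 + \left(k - 124372\right)\right) = \left(-148 - 467835\right) \left(-301917 + \left(11539 - 124372\right)\right) = - 467983 \left(-301917 + \left(11539 - 124372\right)\right) = - 467983 \left(-301917 - 112833\right) = \left(-467983\right) \left(-414750\right) = 194095949250$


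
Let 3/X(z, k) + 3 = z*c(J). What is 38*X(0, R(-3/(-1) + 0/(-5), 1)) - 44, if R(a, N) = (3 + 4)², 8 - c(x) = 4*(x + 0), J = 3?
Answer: -82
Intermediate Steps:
c(x) = 8 - 4*x (c(x) = 8 - 4*(x + 0) = 8 - 4*x)
R(a, N) = 49 (R(a, N) = 7² = 49)
X(z, k) = 3/(-3 - 4*z) (X(z, k) = 3/(-3 + z*(8 - 4*3)) = 3/(-3 + z*(8 - 12)) = 3/(-3 + z*(-4)) = 3/(-3 - 4*z))
38*X(0, R(-3/(-1) + 0/(-5), 1)) - 44 = 38*(-3/(3 + 4*0)) - 44 = 38*(-3/(3 + 0)) - 44 = 38*(-3/3) - 44 = 38*(-3*⅓) - 44 = 38*(-1) - 44 = -38 - 44 = -82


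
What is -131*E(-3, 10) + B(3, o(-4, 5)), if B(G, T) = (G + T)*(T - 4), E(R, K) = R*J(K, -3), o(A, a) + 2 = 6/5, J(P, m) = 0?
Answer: -264/25 ≈ -10.560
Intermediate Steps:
o(A, a) = -⅘ (o(A, a) = -2 + 6/5 = -⅘)
E(R, K) = 0 (E(R, K) = R*0 = 0)
B(G, T) = (-4 + T)*(G + T) (B(G, T) = (G + T)*(-4 + T) = (-4 + T)*(G + T))
-131*E(-3, 10) + B(3, o(-4, 5)) = -131*0 + ((-⅘)² - 4*3 - 4*(-⅘) + 3*(-⅘)) = 0 + (16/25 - 12 + 16/5 - 12/5) = 0 - 264/25 = -264/25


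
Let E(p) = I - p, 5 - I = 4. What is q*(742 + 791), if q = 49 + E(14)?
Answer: 55188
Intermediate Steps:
I = 1 (I = 5 - 1*4 = 5 - 4 = 1)
E(p) = 1 - p
q = 36 (q = 49 + (1 - 1*14) = 49 + (1 - 14) = 49 - 13 = 36)
q*(742 + 791) = 36*(742 + 791) = 36*1533 = 55188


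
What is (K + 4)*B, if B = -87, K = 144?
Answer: -12876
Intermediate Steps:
(K + 4)*B = (144 + 4)*(-87) = 148*(-87) = -12876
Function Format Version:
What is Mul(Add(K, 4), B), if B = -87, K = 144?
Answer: -12876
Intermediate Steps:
Mul(Add(K, 4), B) = Mul(Add(144, 4), -87) = Mul(148, -87) = -12876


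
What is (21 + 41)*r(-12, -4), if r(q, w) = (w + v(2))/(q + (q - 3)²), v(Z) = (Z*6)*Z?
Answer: 1240/213 ≈ 5.8216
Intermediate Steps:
v(Z) = 6*Z² (v(Z) = (6*Z)*Z = 6*Z²)
r(q, w) = (24 + w)/(q + (-3 + q)²) (r(q, w) = (w + 6*2²)/(q + (q - 3)²) = (w + 6*4)/(q + (-3 + q)²) = (w + 24)/(q + (-3 + q)²) = (24 + w)/(q + (-3 + q)²))
(21 + 41)*r(-12, -4) = (21 + 41)*((24 - 4)/(-12 + (-3 - 12)²)) = 62*(20/(-12 + (-15)²)) = 62*(20/(-12 + 225)) = 62*(20/213) = 1240/213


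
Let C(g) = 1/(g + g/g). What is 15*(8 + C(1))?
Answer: 255/2 ≈ 127.50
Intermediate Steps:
C(g) = 1/(1 + g) (C(g) = 1/(g + 1) = 1/(1 + g))
15*(8 + C(1)) = 15*(8 + 1/(1 + 1)) = 15*(8 + 1/2) = 15*(17/2) = 255/2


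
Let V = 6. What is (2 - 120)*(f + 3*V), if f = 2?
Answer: -2360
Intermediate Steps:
(2 - 120)*(f + 3*V) = (2 - 120)*(2 + 3*6) = -118*(2 + 18) = -118*20 = -2360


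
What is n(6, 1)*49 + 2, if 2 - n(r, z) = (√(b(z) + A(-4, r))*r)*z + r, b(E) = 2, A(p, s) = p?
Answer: -194 - 294*I*√2 ≈ -194.0 - 415.78*I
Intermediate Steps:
n(r, z) = 2 - r - I*r*z*√2 (n(r, z) = 2 - ((√(2 - 4)*r)*z + r) = 2 - ((√(-2)*r)*z + r) = 2 - (((I*√2)*r)*z + r) = 2 - ((I*r*√2)*z + r) = 2 - (I*r*z*√2 + r) = 2 - (r + I*r*z*√2) = 2 + (-r - I*r*z*√2) = 2 - r - I*r*z*√2)
n(6, 1)*49 + 2 = (2 - 1*6 - 1*I*6*1*√2)*49 + 2 = (2 - 6 - 6*I*√2)*49 + 2 = (-4 - 6*I*√2)*49 + 2 = (-196 - 294*I*√2) + 2 = -194 - 294*I*√2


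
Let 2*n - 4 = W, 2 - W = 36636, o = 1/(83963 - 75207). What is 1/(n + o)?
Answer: -8756/160366139 ≈ -5.4600e-5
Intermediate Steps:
o = 1/8756 ≈ 0.00011421
W = -36634 (W = 2 - 1*36636 = 2 - 36636 = -36634)
n = -18315 (n = 2 + (1/2)*(-36634) = 2 - 18317 = -18315)
1/(n + o) = 1/(-18315 + 1/8756) = 1/(-160366139/8756) = -8756/160366139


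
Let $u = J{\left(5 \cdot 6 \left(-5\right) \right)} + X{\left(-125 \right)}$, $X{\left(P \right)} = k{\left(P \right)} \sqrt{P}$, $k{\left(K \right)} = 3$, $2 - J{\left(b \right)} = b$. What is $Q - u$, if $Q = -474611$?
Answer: $-474763 - 15 i \sqrt{5} \approx -4.7476 \cdot 10^{5} - 33.541 i$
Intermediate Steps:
$J{\left(b \right)} = 2 - b$
$X{\left(P \right)} = 3 \sqrt{P}$
$u = 152 + 15 i \sqrt{5}$ ($u = \left(2 - 5 \cdot 6 \left(-5\right)\right) + 3 \sqrt{-125} = \left(2 - 30 \left(-5\right)\right) + 3 \cdot 5 i \sqrt{5} = \left(2 - -150\right) + 15 i \sqrt{5} = \left(2 + 150\right) + 15 i \sqrt{5} = 152 + 15 i \sqrt{5} \approx 152.0 + 33.541 i$)
$Q - u = -474611 - \left(152 + 15 i \sqrt{5}\right) = -474763 - 15 i \sqrt{5}$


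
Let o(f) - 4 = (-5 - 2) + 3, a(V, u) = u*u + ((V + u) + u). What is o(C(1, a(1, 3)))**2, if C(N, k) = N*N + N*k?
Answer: 0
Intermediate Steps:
a(V, u) = V + u**2 + 2*u (a(V, u) = u**2 + (V + 2*u) = V + u**2 + 2*u)
C(N, k) = N**2 + N*k
o(f) = 0 (o(f) = 4 + ((-5 - 2) + 3) = 4 + (-7 + 3) = 4 - 4 = 0)
o(C(1, a(1, 3)))**2 = 0**2 = 0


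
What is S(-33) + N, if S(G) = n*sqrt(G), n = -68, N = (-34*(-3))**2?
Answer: 10404 - 68*I*sqrt(33) ≈ 10404.0 - 390.63*I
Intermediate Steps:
N = 10404 (N = 102**2 = 10404)
S(G) = -68*sqrt(G)
S(-33) + N = -68*I*sqrt(33) + 10404 = 10404 - 68*I*sqrt(33)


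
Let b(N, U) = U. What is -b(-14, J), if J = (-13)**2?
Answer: -169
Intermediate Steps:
J = 169
-b(-14, J) = -1*169 = -169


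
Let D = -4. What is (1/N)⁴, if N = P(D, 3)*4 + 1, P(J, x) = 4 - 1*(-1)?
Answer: 1/194481 ≈ 5.1419e-6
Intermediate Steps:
P(J, x) = 5 (P(J, x) = 4 + 1 = 5)
N = 21 (N = 5*4 + 1 = 20 + 1 = 21)
(1/N)⁴ = (1/21)⁴ = 1/194481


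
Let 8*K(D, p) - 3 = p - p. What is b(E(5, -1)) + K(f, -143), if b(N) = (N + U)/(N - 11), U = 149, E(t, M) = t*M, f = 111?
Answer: -69/8 ≈ -8.6250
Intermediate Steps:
E(t, M) = M*t
K(D, p) = 3/8 (K(D, p) = 3/8 + (p - p)/8 = 3/8 + (1/8)*0 = 3/8 + 0 = 3/8)
b(N) = (149 + N)/(-11 + N) (b(N) = (N + 149)/(N - 11) = (149 + N)/(-11 + N))
b(E(5, -1)) + K(f, -143) = (149 - 1*5)/(-11 - 1*5) + 3/8 = (149 - 5)/(-11 - 5) + 3/8 = 144/(-16) + 3/8 = -1/16*144 + 3/8 = -9 + 3/8 = -69/8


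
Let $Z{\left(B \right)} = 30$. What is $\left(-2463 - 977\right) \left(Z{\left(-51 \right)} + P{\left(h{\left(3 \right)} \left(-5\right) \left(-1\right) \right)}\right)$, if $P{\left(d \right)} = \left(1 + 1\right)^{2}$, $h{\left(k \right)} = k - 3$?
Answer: $-116960$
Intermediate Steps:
$h{\left(k \right)} = -3 + k$ ($h{\left(k \right)} = k - 3 = -3 + k$)
$P{\left(d \right)} = 4$ ($P{\left(d \right)} = 2^{2} = 4$)
$\left(-2463 - 977\right) \left(Z{\left(-51 \right)} + P{\left(h{\left(3 \right)} \left(-5\right) \left(-1\right) \right)}\right) = \left(-2463 - 977\right) \left(30 + 4\right) = \left(-3440\right) 34 = -116960$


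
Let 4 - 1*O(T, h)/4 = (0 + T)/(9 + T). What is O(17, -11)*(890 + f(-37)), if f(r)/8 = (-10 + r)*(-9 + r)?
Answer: 3164364/13 ≈ 2.4341e+5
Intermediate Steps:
O(T, h) = 16 - 4*T/(9 + T) (O(T, h) = 16 - 4*(0 + T)/(9 + T) = 16 - 4*T/(9 + T))
f(r) = 8*(-10 + r)*(-9 + r) (f(r) = 8*((-10 + r)*(-9 + r)) = 8*(-10 + r)*(-9 + r))
O(17, -11)*(890 + f(-37)) = (12*(12 + 17)/(9 + 17))*(890 + (720 - 152*(-37) + 8*(-37)²)) = (12*29/26)*(890 + (720 + 5624 + 8*1369)) = (12*(1/26)*29)*(890 + (720 + 5624 + 10952)) = 174*(890 + 17296)/13 = (174/13)*18186 = 3164364/13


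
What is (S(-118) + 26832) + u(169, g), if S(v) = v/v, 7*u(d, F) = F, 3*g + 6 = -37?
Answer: 563450/21 ≈ 26831.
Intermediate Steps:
g = -43/3 (g = -2 + (⅓)*(-37) = -2 - 37/3 = -43/3 ≈ -14.333)
u(d, F) = F/7
S(v) = 1
(S(-118) + 26832) + u(169, g) = (1 + 26832) + (⅐)*(-43/3) = 26833 - 43/21 = 563450/21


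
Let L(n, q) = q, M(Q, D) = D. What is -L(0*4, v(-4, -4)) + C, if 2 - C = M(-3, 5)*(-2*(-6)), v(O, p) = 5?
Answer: -63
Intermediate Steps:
C = -58 (C = 2 - 5*(-2*(-6)) = 2 - 5*12 = 2 - 1*60 = 2 - 60 = -58)
-L(0*4, v(-4, -4)) + C = -1*5 - 58 = -5 - 58 = -63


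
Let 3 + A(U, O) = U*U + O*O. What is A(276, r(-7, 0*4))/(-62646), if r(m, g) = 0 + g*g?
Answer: -25391/20882 ≈ -1.2159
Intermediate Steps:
r(m, g) = g² (r(m, g) = 0 + g² = g²)
A(U, O) = -3 + O² + U² (A(U, O) = -3 + (U*U + O*O) = -3 + (U² + O²) = -3 + (O² + U²) = -3 + O² + U²)
A(276, r(-7, 0*4))/(-62646) = (-3 + ((0*4)²)² + 276²)/(-62646) = (-3 + (0²)² + 76176)*(-1/62646) = (-3 + 0² + 76176)*(-1/62646) = (-3 + 0 + 76176)*(-1/62646) = 76173*(-1/62646) = -25391/20882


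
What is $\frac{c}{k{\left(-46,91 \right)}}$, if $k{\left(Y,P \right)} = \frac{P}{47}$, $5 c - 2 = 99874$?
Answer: $\frac{670596}{65} \approx 10317.0$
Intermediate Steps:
$c = \frac{99876}{5}$ ($c = \frac{2}{5} + \frac{1}{5} \cdot 99874 = \frac{2}{5} + \frac{99874}{5} = \frac{99876}{5} \approx 19975.0$)
$k{\left(Y,P \right)} = \frac{P}{47}$ ($k{\left(Y,P \right)} = P \frac{1}{47} = \frac{P}{47}$)
$\frac{c}{k{\left(-46,91 \right)}} = \frac{99876}{5 \cdot \frac{1}{47} \cdot 91} = \frac{99876}{5 \cdot \frac{91}{47}} = \frac{99876}{5} \cdot \frac{47}{91} = \frac{670596}{65}$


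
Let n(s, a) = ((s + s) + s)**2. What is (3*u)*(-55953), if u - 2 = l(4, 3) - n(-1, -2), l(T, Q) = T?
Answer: 503577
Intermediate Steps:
n(s, a) = 9*s**2 (n(s, a) = (2*s + s)**2 = (3*s)**2 = 9*s**2)
u = -3 (u = 2 + (4 - 9*(-1)**2) = 2 + (4 - 9) = 2 - 5 = -3)
(3*u)*(-55953) = (3*(-3))*(-55953) = -9*(-55953) = 503577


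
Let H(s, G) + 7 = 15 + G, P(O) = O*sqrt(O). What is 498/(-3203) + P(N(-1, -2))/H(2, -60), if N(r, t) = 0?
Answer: -498/3203 ≈ -0.15548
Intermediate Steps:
P(O) = O**(3/2)
H(s, G) = 8 + G (H(s, G) = -7 + (15 + G) = 8 + G)
498/(-3203) + P(N(-1, -2))/H(2, -60) = 498/(-3203) + 0**(3/2)/(8 - 60) = 498*(-1/3203) + 0/(-52) = -498/3203 + 0*(-1/52) = -498/3203 + 0 = -498/3203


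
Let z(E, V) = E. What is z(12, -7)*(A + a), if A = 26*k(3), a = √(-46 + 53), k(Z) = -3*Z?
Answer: -2808 + 12*√7 ≈ -2776.3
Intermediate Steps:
a = √7 ≈ 2.6458
A = -234 (A = 26*(-3*3) = 26*(-9) = -234)
z(12, -7)*(A + a) = 12*(-234 + √7) = -2808 + 12*√7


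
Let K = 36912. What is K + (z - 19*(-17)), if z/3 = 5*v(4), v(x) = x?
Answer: 37295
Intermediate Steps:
z = 60 (z = 3*(5*4) = 3*20 = 60)
K + (z - 19*(-17)) = 36912 + (60 - 19*(-17)) = 36912 + (60 + 323) = 36912 + 383 = 37295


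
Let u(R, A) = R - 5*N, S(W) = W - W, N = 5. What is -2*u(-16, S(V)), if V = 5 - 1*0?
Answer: 82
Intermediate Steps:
V = 5 (V = 5 + 0 = 5)
S(W) = 0
u(R, A) = -25 + R (u(R, A) = R - 5*5 = R - 25 = -25 + R)
-2*u(-16, S(V)) = -2*(-25 - 16) = -2*(-41) = 82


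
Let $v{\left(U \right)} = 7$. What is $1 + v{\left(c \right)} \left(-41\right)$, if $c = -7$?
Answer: $-286$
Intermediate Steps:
$1 + v{\left(c \right)} \left(-41\right) = 1 + 7 \left(-41\right) = 1 - 287 = -286$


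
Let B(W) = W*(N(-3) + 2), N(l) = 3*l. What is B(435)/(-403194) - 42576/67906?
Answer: -2826602329/4563215294 ≈ -0.61943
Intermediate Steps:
B(W) = -7*W (B(W) = W*(3*(-3) + 2) = W*(-9 + 2) = W*(-7) = -7*W)
B(435)/(-403194) - 42576/67906 = -7*435/(-403194) - 42576/67906 = -3045*(-1/403194) - 42576*1/67906 = 1015/134398 - 21288/33953 = -2826602329/4563215294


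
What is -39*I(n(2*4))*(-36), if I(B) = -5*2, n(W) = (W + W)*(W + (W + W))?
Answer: -14040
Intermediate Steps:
n(W) = 6*W² (n(W) = (2*W)*(W + 2*W) = (2*W)*(3*W) = 6*W²)
I(B) = -10
-39*I(n(2*4))*(-36) = -39*(-10)*(-36) = 390*(-36) = -14040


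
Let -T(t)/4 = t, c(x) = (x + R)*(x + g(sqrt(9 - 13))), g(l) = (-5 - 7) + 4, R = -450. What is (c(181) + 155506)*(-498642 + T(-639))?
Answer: -54057995334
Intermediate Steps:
g(l) = -8 (g(l) = -12 + 4 = -8)
c(x) = (-450 + x)*(-8 + x) (c(x) = (x - 450)*(x - 8) = (-450 + x)*(-8 + x))
T(t) = -4*t
(c(181) + 155506)*(-498642 + T(-639)) = ((3600 + 181**2 - 458*181) + 155506)*(-498642 - 4*(-639)) = ((3600 + 32761 - 82898) + 155506)*(-498642 + 2556) = (-46537 + 155506)*(-496086) = 108969*(-496086) = -54057995334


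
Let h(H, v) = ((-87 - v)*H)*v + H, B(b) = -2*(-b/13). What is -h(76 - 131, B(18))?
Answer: -2301365/169 ≈ -13618.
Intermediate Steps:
B(b) = 2*b/13 (B(b) = -(-2)*b/13 = 2*b/13)
h(H, v) = H + H*v*(-87 - v) (h(H, v) = (H*(-87 - v))*v + H = H*v*(-87 - v) + H = H + H*v*(-87 - v))
-h(76 - 131, B(18)) = -(76 - 131)*(1 - ((2/13)*18)**2 - 174*18/13) = -(-55)*(1 - (36/13)**2 - 87*36/13) = -(-55)*(1 - 1*1296/169 - 3132/13) = -(-55)*(1 - 1296/169 - 3132/13) = -(-55)*(-41843)/169 = -1*2301365/169 = -2301365/169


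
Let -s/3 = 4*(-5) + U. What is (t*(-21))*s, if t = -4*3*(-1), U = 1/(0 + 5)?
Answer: -74844/5 ≈ -14969.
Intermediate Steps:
U = ⅕ (U = 1/5 = ⅕ ≈ 0.20000)
s = 297/5 (s = -3*(4*(-5) + ⅕) = -3*(-20 + ⅕) = -3*(-99/5) = 297/5 ≈ 59.400)
t = 12 (t = -12*(-1) = 12)
(t*(-21))*s = (12*(-21))*(297/5) = -252*297/5 = -74844/5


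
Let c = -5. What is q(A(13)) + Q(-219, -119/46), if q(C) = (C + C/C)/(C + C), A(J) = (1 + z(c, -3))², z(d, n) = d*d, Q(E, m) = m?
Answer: -64873/31096 ≈ -2.0862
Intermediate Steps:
z(d, n) = d²
A(J) = 676 (A(J) = (1 + (-5)²)² = (1 + 25)² = 26² = 676)
q(C) = (1 + C)/(2*C) (q(C) = (C + 1)/((2*C)) = (1 + C)*(1/(2*C)) = (1 + C)/(2*C))
q(A(13)) + Q(-219, -119/46) = (½)*(1 + 676)/676 - 119/46 = (½)*(1/676)*677 - 119*1/46 = 677/1352 - 119/46 = -64873/31096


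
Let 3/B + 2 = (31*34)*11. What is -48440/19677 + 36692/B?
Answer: 398537636248/2811 ≈ 1.4178e+8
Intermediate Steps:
B = 1/3864 (B = 3/(-2 + (31*34)*11) = 3/(-2 + 1054*11) = 3/(-2 + 11594) = 3/11592 = 3*(1/11592) = 1/3864 ≈ 0.00025880)
-48440/19677 + 36692/B = -48440/19677 + 36692/(1/3864) = -48440*1/19677 + 36692*3864 = -6920/2811 + 141777888 = 398537636248/2811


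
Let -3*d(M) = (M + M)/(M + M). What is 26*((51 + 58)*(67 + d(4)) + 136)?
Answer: 577408/3 ≈ 1.9247e+5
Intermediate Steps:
d(M) = -1/3 (d(M) = -(M + M)/(3*(M + M)) = -2*M/(3*(2*M)) = -2*M*1/(2*M)/3 = -1/3*1 = -1/3)
26*((51 + 58)*(67 + d(4)) + 136) = 26*((51 + 58)*(67 - 1/3) + 136) = 26*(109*(200/3) + 136) = 26*(21800/3 + 136) = 26*(22208/3) = 577408/3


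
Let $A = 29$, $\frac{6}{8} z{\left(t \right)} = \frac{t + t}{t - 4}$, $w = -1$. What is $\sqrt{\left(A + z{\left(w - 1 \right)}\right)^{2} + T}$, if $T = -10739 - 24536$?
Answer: $\frac{i \sqrt{2784914}}{9} \approx 185.42 i$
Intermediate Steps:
$z{\left(t \right)} = \frac{8 t}{3 \left(-4 + t\right)}$ ($z{\left(t \right)} = \frac{4 \frac{t + t}{t - 4}}{3} = \frac{4 \frac{2 t}{-4 + t}}{3} = \frac{8 t}{3 \left(-4 + t\right)}$)
$T = -35275$
$\sqrt{\left(A + z{\left(w - 1 \right)}\right)^{2} + T} = \sqrt{\left(29 + \frac{8 \left(-1 - 1\right)}{3 \left(-4 - 2\right)}\right)^{2} - 35275} = \sqrt{\left(29 + \frac{8}{3} \left(-2\right) \frac{1}{-4 - 2}\right)^{2} - 35275} = \sqrt{\left(29 + \frac{8}{3} \left(-2\right) \frac{1}{-6}\right)^{2} - 35275} = \sqrt{\left(29 + \frac{8}{3} \left(-2\right) \left(- \frac{1}{6}\right)\right)^{2} - 35275} = \sqrt{\left(29 + \frac{8}{9}\right)^{2} - 35275} = \sqrt{\left(\frac{269}{9}\right)^{2} - 35275} = \sqrt{\frac{72361}{81} - 35275} = \sqrt{- \frac{2784914}{81}} = \frac{i \sqrt{2784914}}{9}$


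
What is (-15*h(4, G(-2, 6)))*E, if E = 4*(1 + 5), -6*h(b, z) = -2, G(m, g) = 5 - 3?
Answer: -120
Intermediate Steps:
G(m, g) = 2
h(b, z) = ⅓ (h(b, z) = -⅙*(-2) = ⅓)
E = 24 (E = 4*6 = 24)
(-15*h(4, G(-2, 6)))*E = -15*⅓*24 = -5*24 = -120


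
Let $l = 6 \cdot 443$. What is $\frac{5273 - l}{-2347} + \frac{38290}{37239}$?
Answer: $- \frac{7513355}{87399933} \approx -0.085965$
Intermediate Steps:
$l = 2658$
$\frac{5273 - l}{-2347} + \frac{38290}{37239} = \frac{5273 - 2658}{-2347} + \frac{38290}{37239} = \left(5273 - 2658\right) \left(- \frac{1}{2347}\right) + 38290 \cdot \frac{1}{37239} = 2615 \left(- \frac{1}{2347}\right) + \frac{38290}{37239} = - \frac{2615}{2347} + \frac{38290}{37239} = - \frac{7513355}{87399933}$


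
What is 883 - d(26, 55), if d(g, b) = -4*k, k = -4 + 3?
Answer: 879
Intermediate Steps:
k = -1
d(g, b) = 4 (d(g, b) = -4*(-1) = 4)
883 - d(26, 55) = 883 - 1*4 = 883 - 4 = 879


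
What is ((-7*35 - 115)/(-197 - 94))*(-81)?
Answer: -9720/97 ≈ -100.21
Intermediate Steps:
((-7*35 - 115)/(-197 - 94))*(-81) = ((-245 - 115)/(-291))*(-81) = -360*(-1/291)*(-81) = (120/97)*(-81) = -9720/97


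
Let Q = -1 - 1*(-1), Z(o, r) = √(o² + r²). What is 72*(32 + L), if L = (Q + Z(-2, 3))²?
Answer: 3240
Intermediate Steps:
Q = 0 (Q = -1 + 1 = 0)
L = 13 (L = (0 + √((-2)² + 3²))² = (0 + √(4 + 9))² = (0 + √13)² = (√13)² = 13)
72*(32 + L) = 72*(32 + 13) = 72*45 = 3240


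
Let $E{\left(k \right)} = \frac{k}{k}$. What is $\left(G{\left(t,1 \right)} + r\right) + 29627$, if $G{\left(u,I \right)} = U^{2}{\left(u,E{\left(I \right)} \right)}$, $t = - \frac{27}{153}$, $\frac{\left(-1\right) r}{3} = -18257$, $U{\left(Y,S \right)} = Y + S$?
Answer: $\frac{24391218}{289} \approx 84399.0$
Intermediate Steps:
$E{\left(k \right)} = 1$
$U{\left(Y,S \right)} = S + Y$
$r = 54771$ ($r = \left(-3\right) \left(-18257\right) = 54771$)
$t = - \frac{3}{17}$ ($t = \left(-27\right) \frac{1}{153} = - \frac{3}{17} \approx -0.17647$)
$G{\left(u,I \right)} = \left(1 + u\right)^{2}$
$\left(G{\left(t,1 \right)} + r\right) + 29627 = \left(\left(1 - \frac{3}{17}\right)^{2} + 54771\right) + 29627 = \left(\left(\frac{14}{17}\right)^{2} + 54771\right) + 29627 = \left(\frac{196}{289} + 54771\right) + 29627 = \frac{15829015}{289} + 29627 = \frac{24391218}{289}$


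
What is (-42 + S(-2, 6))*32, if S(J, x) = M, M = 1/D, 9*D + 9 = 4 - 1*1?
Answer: -1392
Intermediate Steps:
D = -2/3 (D = -1 + (4 - 1*1)/9 = -1 + (4 - 1)/9 = -1 + (1/9)*3 = -1 + 1/3 = -2/3 ≈ -0.66667)
M = -3/2 (M = 1/(-2/3) = -3/2 ≈ -1.5000)
S(J, x) = -3/2
(-42 + S(-2, 6))*32 = (-42 - 3/2)*32 = -87/2*32 = -1392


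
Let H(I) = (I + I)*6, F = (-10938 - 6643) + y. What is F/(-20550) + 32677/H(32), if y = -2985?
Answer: 37744983/438400 ≈ 86.097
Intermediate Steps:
F = -20566 (F = (-10938 - 6643) - 2985 = -17581 - 2985 = -20566)
H(I) = 12*I (H(I) = (2*I)*6 = 12*I)
F/(-20550) + 32677/H(32) = -20566/(-20550) + 32677/((12*32)) = -20566*(-1/20550) + 32677/384 = 10283/10275 + 32677*(1/384) = 10283/10275 + 32677/384 = 37744983/438400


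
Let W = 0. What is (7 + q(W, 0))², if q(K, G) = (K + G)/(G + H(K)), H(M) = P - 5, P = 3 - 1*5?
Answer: 49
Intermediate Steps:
P = -2 (P = 3 - 5 = -2)
H(M) = -7 (H(M) = -2 - 5 = -7)
q(K, G) = (G + K)/(-7 + G) (q(K, G) = (K + G)/(G - 7) = (G + K)/(-7 + G))
(7 + q(W, 0))² = (7 + (0 + 0)/(-7 + 0))² = (7 + 0/(-7))² = (7 - ⅐*0)² = (7 + 0)² = 7² = 49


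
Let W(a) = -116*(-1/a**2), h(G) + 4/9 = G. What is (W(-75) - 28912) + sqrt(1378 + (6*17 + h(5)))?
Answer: -162629884/5625 + sqrt(13361)/3 ≈ -28873.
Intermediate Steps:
h(G) = -4/9 + G
W(a) = 116/a**2 (W(a) = -116*(-1/a**2) = -(-116)/a**2 = 116/a**2)
(W(-75) - 28912) + sqrt(1378 + (6*17 + h(5))) = (116/(-75)**2 - 28912) + sqrt(1378 + (6*17 + (-4/9 + 5))) = (116*(1/5625) - 28912) + sqrt(1378 + (102 + 41/9)) = (116/5625 - 28912) + sqrt(1378 + 959/9) = -162629884/5625 + sqrt(13361/9) = -162629884/5625 + sqrt(13361)/3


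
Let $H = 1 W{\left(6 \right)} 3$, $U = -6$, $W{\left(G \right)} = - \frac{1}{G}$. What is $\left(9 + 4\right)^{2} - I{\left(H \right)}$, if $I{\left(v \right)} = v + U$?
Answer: $\frac{351}{2} \approx 175.5$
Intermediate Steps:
$H = - \frac{1}{2}$ ($H = 1 \left(- \frac{1}{6}\right) 3 = \left(- \frac{1}{6}\right) 3 = - \frac{1}{2} \approx -0.5$)
$I{\left(v \right)} = -6 + v$ ($I{\left(v \right)} = v - 6 = -6 + v$)
$\left(9 + 4\right)^{2} - I{\left(H \right)} = \left(9 + 4\right)^{2} - \left(-6 - \frac{1}{2}\right) = 13^{2} - - \frac{13}{2} = 169 + \frac{13}{2} = \frac{351}{2}$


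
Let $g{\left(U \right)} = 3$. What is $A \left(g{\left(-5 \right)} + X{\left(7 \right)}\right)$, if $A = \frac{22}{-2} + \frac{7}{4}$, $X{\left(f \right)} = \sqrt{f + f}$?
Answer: $- \frac{111}{4} - \frac{37 \sqrt{14}}{4} \approx -62.36$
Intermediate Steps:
$X{\left(f \right)} = \sqrt{2} \sqrt{f}$ ($X{\left(f \right)} = \sqrt{2 f} = \sqrt{2} \sqrt{f}$)
$A = - \frac{37}{4}$ ($A = 22 \left(- \frac{1}{2}\right) + 7 \cdot \frac{1}{4} = -11 + \frac{7}{4} = - \frac{37}{4} \approx -9.25$)
$A \left(g{\left(-5 \right)} + X{\left(7 \right)}\right) = - \frac{37 \left(3 + \sqrt{2} \sqrt{7}\right)}{4} = - \frac{37 \left(3 + \sqrt{14}\right)}{4} = - \frac{111}{4} - \frac{37 \sqrt{14}}{4}$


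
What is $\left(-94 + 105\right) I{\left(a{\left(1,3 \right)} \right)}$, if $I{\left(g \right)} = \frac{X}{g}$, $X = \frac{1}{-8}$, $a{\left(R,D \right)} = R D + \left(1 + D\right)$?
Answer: $- \frac{11}{56} \approx -0.19643$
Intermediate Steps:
$a{\left(R,D \right)} = 1 + D + D R$ ($a{\left(R,D \right)} = D R + \left(1 + D\right) = 1 + D + D R$)
$X = - \frac{1}{8} \approx -0.125$
$I{\left(g \right)} = - \frac{1}{8 g}$
$\left(-94 + 105\right) I{\left(a{\left(1,3 \right)} \right)} = \left(-94 + 105\right) \left(- \frac{1}{8 \left(1 + 3 + 3 \cdot 1\right)}\right) = 11 \left(- \frac{1}{8 \left(1 + 3 + 3\right)}\right) = 11 \left(- \frac{1}{8 \cdot 7}\right) = 11 \left(\left(- \frac{1}{8}\right) \frac{1}{7}\right) = 11 \left(- \frac{1}{56}\right) = - \frac{11}{56}$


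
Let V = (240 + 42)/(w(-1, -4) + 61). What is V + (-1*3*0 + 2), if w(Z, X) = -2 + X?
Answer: 392/55 ≈ 7.1273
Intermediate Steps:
V = 282/55 (V = (240 + 42)/((-2 - 4) + 61) = 282/(-6 + 61) = 282/55 ≈ 5.1273)
V + (-1*3*0 + 2) = 282/55 + (-1*3*0 + 2) = 282/55 + (-3*0 + 2) = 282/55 + (0 + 2) = 282/55 + 2 = 392/55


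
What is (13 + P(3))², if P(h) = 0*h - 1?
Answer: 144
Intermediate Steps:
P(h) = -1 (P(h) = 0 - 1 = -1)
(13 + P(3))² = (13 - 1)² = 12² = 144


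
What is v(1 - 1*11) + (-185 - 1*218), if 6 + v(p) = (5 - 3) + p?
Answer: -417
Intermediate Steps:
v(p) = -4 + p (v(p) = -6 + ((5 - 3) + p) = -6 + (2 + p) = -4 + p)
v(1 - 1*11) + (-185 - 1*218) = (-4 + (1 - 1*11)) + (-185 - 1*218) = (-4 + (1 - 11)) + (-185 - 218) = (-4 - 10) - 403 = -14 - 403 = -417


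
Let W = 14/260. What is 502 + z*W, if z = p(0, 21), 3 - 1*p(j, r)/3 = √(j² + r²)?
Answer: 32441/65 ≈ 499.09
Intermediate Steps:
p(j, r) = 9 - 3*√(j² + r²)
z = -54 (z = 9 - 3*√(0² + 21²) = 9 - 3*√(0 + 441) = 9 - 3*√441 = 9 - 3*21 = 9 - 63 = -54)
W = 7/130 (W = 14*(1/260) = 7/130 ≈ 0.053846)
502 + z*W = 502 - 54*7/130 = 502 - 189/65 = 32441/65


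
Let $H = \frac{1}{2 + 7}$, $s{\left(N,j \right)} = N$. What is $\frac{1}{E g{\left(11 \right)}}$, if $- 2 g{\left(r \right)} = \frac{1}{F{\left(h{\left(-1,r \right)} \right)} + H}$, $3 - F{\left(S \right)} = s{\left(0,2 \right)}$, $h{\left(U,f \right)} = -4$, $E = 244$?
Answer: $- \frac{14}{549} \approx -0.025501$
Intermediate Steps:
$H = \frac{1}{9} \approx 0.11111$
$F{\left(S \right)} = 3$ ($F{\left(S \right)} = 3 - 0 = 3 + 0 = 3$)
$g{\left(r \right)} = - \frac{9}{56}$ ($g{\left(r \right)} = - \frac{1}{2 \left(3 + \frac{1}{9}\right)} = - \frac{1}{2 \cdot \frac{28}{9}} = \left(- \frac{1}{2}\right) \frac{9}{28} = - \frac{9}{56}$)
$\frac{1}{E g{\left(11 \right)}} = \frac{1}{244 \left(- \frac{9}{56}\right)} = \frac{1}{- \frac{549}{14}} = - \frac{14}{549}$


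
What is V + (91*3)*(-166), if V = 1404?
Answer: -43914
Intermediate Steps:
V + (91*3)*(-166) = 1404 + (91*3)*(-166) = 1404 + 273*(-166) = 1404 - 45318 = -43914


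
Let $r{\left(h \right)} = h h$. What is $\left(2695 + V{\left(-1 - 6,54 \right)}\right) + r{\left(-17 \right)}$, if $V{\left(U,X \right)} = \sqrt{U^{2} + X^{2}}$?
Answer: $2984 + \sqrt{2965} \approx 3038.5$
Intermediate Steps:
$r{\left(h \right)} = h^{2}$
$\left(2695 + V{\left(-1 - 6,54 \right)}\right) + r{\left(-17 \right)} = \left(2695 + \sqrt{\left(-1 - 6\right)^{2} + 54^{2}}\right) + \left(-17\right)^{2} = \left(2695 + \sqrt{\left(-1 - 6\right)^{2} + 2916}\right) + 289 = \left(2695 + \sqrt{\left(-7\right)^{2} + 2916}\right) + 289 = \left(2695 + \sqrt{49 + 2916}\right) + 289 = \left(2695 + \sqrt{2965}\right) + 289 = 2984 + \sqrt{2965}$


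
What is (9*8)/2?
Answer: 36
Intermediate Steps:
(9*8)/2 = 72*(½) = 36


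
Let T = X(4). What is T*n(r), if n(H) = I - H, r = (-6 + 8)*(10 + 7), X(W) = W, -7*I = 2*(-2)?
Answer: -936/7 ≈ -133.71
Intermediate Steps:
I = 4/7 (I = -2*(-2)/7 = -⅐*(-4) = 4/7 ≈ 0.57143)
T = 4
r = 34 (r = 2*17 = 34)
n(H) = 4/7 - H
T*n(r) = 4*(4/7 - 1*34) = 4*(4/7 - 34) = 4*(-234/7) = -936/7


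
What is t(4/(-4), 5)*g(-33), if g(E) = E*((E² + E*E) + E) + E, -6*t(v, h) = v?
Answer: -11803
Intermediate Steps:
t(v, h) = -v/6
g(E) = E + E*(E + 2*E²) (g(E) = E*((E² + E²) + E) + E = E*(2*E² + E) + E = E*(E + 2*E²) + E = E + E*(E + 2*E²))
t(4/(-4), 5)*g(-33) = (-2/(3*(-4)))*(-33*(1 - 33 + 2*(-33)²)) = (-2*(-1)/(3*4))*(-33*(1 - 33 + 2*1089)) = (-⅙*(-1))*(-33*(1 - 33 + 2178)) = (-33*2146)/6 = (⅙)*(-70818) = -11803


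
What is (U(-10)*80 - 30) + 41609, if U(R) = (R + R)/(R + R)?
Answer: 41659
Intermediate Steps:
U(R) = 1 (U(R) = (2*R)/((2*R)) = (2*R)*(1/(2*R)) = 1)
(U(-10)*80 - 30) + 41609 = (1*80 - 30) + 41609 = (80 - 30) + 41609 = 50 + 41609 = 41659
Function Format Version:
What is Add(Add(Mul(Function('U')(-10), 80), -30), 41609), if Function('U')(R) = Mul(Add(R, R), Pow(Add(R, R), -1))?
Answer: 41659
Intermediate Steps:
Function('U')(R) = 1 (Function('U')(R) = Mul(Mul(2, R), Pow(Mul(2, R), -1)) = Mul(Mul(2, R), Mul(Rational(1, 2), Pow(R, -1))) = 1)
Add(Add(Mul(Function('U')(-10), 80), -30), 41609) = Add(Add(Mul(1, 80), -30), 41609) = Add(Add(80, -30), 41609) = Add(50, 41609) = 41659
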